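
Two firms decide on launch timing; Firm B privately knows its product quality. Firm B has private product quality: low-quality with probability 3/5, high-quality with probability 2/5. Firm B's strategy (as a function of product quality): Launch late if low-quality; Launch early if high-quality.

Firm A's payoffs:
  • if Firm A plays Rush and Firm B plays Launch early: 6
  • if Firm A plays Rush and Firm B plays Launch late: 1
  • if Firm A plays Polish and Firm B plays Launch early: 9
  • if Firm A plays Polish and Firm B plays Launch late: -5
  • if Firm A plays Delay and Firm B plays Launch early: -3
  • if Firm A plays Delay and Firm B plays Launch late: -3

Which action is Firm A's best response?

Rush

Compute Firm A's expected payoff for each action, taking the expectation over Firm B's type.
E[Rush] = 3/5·(1) + 2/5·(6) = 3
E[Polish] = 3/5·(-5) + 2/5·(9) = 3/5
E[Delay] = 3/5·(-3) + 2/5·(-3) = -3
Best response: Rush (3 is the largest).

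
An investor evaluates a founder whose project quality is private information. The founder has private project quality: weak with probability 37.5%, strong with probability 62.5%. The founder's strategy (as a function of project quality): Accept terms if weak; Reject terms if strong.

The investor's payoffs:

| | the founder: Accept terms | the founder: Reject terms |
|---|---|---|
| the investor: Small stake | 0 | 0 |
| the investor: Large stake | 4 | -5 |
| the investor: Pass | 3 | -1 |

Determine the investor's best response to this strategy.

E[Small stake] = 0.375·(0) + 0.625·(0) = 0
E[Large stake] = 0.375·(4) + 0.625·(-5) = -1.625
E[Pass] = 0.375·(3) + 0.625·(-1) = 0.5
Best response: Pass (0.5 is the largest).

Pass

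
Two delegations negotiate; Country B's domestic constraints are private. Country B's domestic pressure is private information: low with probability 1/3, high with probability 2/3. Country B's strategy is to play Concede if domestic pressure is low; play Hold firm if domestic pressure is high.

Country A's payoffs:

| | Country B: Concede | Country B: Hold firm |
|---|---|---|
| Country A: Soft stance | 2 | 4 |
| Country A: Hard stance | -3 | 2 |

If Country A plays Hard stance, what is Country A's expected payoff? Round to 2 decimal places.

Take the expectation over Country B's domestic pressure, weighting each type's action by its prior probability.
E[Hard stance] = 1/3·(-3) + 2/3·2 = (-1) + 4/3 = 1/3

0.33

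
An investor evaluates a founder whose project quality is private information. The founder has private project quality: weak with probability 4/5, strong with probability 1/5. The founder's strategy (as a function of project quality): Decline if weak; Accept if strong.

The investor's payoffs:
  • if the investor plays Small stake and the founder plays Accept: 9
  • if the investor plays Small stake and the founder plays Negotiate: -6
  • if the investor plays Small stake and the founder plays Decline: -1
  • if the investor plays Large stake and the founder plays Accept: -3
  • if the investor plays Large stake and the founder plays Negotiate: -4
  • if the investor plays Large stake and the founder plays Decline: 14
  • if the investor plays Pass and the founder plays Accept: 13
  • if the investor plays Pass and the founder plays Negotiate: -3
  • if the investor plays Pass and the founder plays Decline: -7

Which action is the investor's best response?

Large stake

E[Small stake] = 4/5·(-1) + 1/5·(9) = 1
E[Large stake] = 4/5·(14) + 1/5·(-3) = 53/5
E[Pass] = 4/5·(-7) + 1/5·(13) = -3
Best response: Large stake (53/5 is the largest).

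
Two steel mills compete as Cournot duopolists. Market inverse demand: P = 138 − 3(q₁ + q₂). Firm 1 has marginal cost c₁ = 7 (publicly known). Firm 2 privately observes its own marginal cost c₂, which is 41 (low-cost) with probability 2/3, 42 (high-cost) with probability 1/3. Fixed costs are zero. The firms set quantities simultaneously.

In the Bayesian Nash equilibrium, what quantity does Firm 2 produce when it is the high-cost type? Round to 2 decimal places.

Type-c best response for Firm 2: q₂(c) = (138 − c)/6 − q₁/2.
Firm 1 maximizes expected profit; its first-order condition is 138 − 6q₁ − 3E[q₂] − 7 = 0.
Substituting E[q₂] and solving: E[c₂] = 41.3333, so q₁ = (138 − 2·7 + 41.3333)/9 = 18.3704.
q₂(high-cost) = (138 − 42 − 3·18.3704)/6 = 6.81481.

6.81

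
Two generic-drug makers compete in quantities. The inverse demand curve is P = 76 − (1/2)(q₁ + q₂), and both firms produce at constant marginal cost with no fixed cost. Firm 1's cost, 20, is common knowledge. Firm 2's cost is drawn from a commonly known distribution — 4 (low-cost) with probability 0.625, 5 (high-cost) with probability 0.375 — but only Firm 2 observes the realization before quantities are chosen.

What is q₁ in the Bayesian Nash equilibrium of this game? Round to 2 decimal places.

Type-c best response for Firm 2: q₂(c) = (76 − c) − q₁/2.
Firm 1 maximizes expected profit; its first-order condition is 76 − q₁ − (1/2)E[q₂] − 20 = 0.
Substituting E[q₂] and solving: E[c₂] = 4.375, so q₁ = (76 − 2·20 + 4.375)/(3/2) = 26.9167.

26.92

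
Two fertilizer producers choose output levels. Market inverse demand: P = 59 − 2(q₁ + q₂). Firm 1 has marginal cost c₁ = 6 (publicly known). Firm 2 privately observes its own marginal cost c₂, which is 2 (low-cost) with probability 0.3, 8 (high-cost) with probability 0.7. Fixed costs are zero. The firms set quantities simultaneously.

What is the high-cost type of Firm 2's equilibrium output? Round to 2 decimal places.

Type-c best response for Firm 2: q₂(c) = (59 − c)/4 − q₁/2.
Firm 1 maximizes expected profit; its first-order condition is 59 − 4q₁ − 2E[q₂] − 6 = 0.
Substituting E[q₂] and solving: E[c₂] = 6.2, so q₁ = (59 − 2·6 + 6.2)/6 = 8.86667.
q₂(high-cost) = (59 − 8 − 2·8.86667)/4 = 8.31667.

8.32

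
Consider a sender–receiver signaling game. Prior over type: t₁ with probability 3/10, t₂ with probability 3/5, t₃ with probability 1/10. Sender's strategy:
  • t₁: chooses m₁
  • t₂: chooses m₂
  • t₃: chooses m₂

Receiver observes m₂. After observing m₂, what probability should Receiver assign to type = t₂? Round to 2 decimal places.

0.86

P(m₂) = (3/10)·0 + (3/5)·1 + (1/10)·1 = 7/10
P(t₂ | m₂) = ((3/5)·1) / (7/10) = (3/5) / (7/10) = 6/7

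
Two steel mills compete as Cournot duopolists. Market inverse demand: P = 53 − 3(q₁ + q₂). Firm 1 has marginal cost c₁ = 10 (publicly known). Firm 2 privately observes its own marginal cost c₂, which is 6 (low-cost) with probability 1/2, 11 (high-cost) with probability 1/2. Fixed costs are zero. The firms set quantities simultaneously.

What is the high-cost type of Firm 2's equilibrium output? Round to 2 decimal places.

Each type of Firm 2 best-responds to q₁; Firm 1 best-responds to the expected q₂ over Firm 2's types.
Firm 2 with cost c maximizes (53 − 3(q₁+q₂) − c)·q₂, giving q₂(c) = (53 − c − 3q₁)/6.
E[c₂] = 1/2·6 + 1/2·11 = 8.5
Firm 1's FOC against E[q₂] yields q₁ = (53 − 2·10 + E[c₂])/9 = (53 − 20 + 8.5)/9 = 4.61111.
q₂(high-cost) = (53 − 11 − 3·4.61111)/6 = 4.69444.

4.69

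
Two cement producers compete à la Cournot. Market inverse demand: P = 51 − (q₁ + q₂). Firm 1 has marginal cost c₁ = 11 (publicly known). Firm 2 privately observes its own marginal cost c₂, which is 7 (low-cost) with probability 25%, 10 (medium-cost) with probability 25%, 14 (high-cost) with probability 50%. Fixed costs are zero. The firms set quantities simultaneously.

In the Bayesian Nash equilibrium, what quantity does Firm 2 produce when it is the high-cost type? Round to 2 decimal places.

Type-c best response for Firm 2: q₂(c) = (51 − c)/2 − q₁/2.
Firm 1 maximizes expected profit; its first-order condition is 51 − 2q₁ − E[q₂] − 11 = 0.
Substituting E[q₂] and solving: E[c₂] = 11.25, so q₁ = (51 − 2·11 + 11.25)/3 = 13.4167.
q₂(high-cost) = (51 − 14 − 13.4167)/2 = 11.7917.

11.79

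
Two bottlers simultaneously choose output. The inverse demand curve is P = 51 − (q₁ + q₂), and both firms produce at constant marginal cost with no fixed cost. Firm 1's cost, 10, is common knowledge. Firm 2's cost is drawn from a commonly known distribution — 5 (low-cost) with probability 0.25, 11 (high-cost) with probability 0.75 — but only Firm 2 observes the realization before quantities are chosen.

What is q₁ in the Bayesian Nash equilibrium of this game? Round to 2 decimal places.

Type-c best response for Firm 2: q₂(c) = (51 − c)/2 − q₁/2.
Firm 1 maximizes expected profit; its first-order condition is 51 − 2q₁ − E[q₂] − 10 = 0.
Substituting E[q₂] and solving: E[c₂] = 9.5, so q₁ = (51 − 2·10 + 9.5)/3 = 13.5.

13.50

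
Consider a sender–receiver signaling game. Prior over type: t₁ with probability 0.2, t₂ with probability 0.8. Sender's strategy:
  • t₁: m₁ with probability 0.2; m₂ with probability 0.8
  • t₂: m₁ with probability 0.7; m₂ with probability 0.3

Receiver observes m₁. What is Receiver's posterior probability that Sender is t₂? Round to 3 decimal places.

0.933

P(m₁) = 0.2·0.2 + 0.8·0.7 = 0.6
P(t₂ | m₁) = (0.8·0.7) / 0.6 = 0.56 / 0.6 = 0.933333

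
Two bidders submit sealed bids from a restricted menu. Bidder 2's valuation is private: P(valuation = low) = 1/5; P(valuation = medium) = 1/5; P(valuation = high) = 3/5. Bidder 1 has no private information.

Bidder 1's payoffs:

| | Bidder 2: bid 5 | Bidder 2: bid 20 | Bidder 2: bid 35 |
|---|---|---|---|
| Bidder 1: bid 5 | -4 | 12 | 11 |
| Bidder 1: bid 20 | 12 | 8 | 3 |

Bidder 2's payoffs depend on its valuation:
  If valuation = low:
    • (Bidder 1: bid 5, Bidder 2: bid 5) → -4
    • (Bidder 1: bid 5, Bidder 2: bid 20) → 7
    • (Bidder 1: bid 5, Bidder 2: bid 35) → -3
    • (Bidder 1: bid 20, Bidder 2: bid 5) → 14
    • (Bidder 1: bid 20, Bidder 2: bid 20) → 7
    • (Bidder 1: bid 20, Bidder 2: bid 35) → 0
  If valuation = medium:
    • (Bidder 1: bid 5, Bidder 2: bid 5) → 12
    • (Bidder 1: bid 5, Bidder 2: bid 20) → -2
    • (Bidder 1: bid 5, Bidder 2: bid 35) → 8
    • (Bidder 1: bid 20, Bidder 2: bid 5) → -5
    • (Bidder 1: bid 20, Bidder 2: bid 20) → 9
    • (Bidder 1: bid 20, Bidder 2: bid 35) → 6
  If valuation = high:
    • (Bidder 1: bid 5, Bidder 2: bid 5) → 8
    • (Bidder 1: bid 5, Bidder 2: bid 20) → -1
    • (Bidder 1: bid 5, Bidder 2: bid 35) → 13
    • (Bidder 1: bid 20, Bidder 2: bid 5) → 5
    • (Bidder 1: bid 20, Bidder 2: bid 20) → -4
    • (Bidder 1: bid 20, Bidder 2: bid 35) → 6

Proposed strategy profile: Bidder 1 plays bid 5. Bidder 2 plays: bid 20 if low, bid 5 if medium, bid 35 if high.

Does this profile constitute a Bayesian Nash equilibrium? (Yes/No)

Bidder 1 plays bid 5: E[bid 5] = 1/5·(12) + 1/5·(-4) + 3/5·(11) = 41/5; E[bid 20] = 29/5. Best-responding. ✓
Bidder 2 (valuation low), facing bid 5: bid 5 gives -4, bid 20 gives 7, bid 35 gives -3. Proposed bid 20 is best. ✓
Bidder 2 (valuation medium), facing bid 5: bid 5 gives 12, bid 20 gives -2, bid 35 gives 8. Proposed bid 5 is best. ✓
Bidder 2 (valuation high), facing bid 5: bid 5 gives 8, bid 20 gives -1, bid 35 gives 13. Proposed bid 35 is best. ✓

Yes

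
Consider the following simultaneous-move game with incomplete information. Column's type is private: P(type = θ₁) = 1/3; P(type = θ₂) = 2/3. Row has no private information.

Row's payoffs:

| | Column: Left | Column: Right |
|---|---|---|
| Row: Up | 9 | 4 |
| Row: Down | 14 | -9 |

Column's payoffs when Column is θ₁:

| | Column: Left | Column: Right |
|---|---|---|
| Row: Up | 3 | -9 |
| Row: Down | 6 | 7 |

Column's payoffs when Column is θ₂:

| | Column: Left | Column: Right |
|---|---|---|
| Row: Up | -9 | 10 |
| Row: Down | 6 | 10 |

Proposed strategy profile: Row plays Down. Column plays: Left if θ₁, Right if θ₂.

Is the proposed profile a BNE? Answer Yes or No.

No

Row plays Down: E[Down] = 1/3·(14) + 2/3·(-9) = -4/3; E[Up] = 17/3. Not best-responding. ✗
Column (type θ₁), facing Down: Left gives 6, Right gives 7. Proposed Left is not best — profitable deviation exists. ✗
Column (type θ₂), facing Down: Left gives 6, Right gives 10. Proposed Right is best. ✓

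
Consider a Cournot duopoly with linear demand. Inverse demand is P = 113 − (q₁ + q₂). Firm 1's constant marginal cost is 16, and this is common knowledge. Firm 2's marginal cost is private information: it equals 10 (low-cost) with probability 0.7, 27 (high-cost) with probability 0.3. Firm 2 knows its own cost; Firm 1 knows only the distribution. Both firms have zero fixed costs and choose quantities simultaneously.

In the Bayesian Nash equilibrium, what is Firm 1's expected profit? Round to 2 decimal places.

1026.13

Type-c best response for Firm 2: q₂(c) = (113 − c)/2 − q₁/2.
Firm 1 maximizes expected profit; its first-order condition is 113 − 2q₁ − E[q₂] − 16 = 0.
Substituting E[q₂] and solving: E[c₂] = 15.1, so q₁ = (113 − 2·16 + 15.1)/3 = 32.0333.
E[P] = 113 − (q₁ + E[q₂]) = 48.0333; Firm 1's expected profit = (E[P] − 16)·q₁ = (48.0333 − 16)·32.0333 = 1026.13.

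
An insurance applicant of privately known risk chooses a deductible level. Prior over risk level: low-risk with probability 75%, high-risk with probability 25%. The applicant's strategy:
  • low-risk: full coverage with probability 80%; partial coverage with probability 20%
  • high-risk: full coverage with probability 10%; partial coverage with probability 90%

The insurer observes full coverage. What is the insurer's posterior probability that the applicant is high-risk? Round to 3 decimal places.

Apply Bayes' rule using the sender's strategy as the likelihood.
P(full coverage) = 0.75·0.8 + 0.25·0.1 = 0.625
P(high-risk | full coverage) = (0.25·0.1) / 0.625 = 0.025 / 0.625 = 0.04

0.040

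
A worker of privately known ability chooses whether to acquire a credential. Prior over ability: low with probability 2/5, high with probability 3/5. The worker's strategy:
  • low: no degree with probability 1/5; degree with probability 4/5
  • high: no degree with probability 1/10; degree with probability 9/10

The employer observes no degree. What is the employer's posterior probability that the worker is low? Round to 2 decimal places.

0.57

P(no degree) = (2/5)·(1/5) + (3/5)·(1/10) = 7/50
P(low | no degree) = ((2/5)·(1/5)) / (7/50) = (2/25) / (7/50) = 4/7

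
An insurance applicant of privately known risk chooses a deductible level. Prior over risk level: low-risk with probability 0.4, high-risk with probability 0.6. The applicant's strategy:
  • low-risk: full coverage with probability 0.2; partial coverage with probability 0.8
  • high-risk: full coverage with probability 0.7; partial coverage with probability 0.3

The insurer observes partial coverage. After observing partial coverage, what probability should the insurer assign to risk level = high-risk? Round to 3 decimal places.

P(partial coverage) = 0.4·0.8 + 0.6·0.3 = 0.5
P(high-risk | partial coverage) = (0.6·0.3) / 0.5 = 0.18 / 0.5 = 0.36

0.360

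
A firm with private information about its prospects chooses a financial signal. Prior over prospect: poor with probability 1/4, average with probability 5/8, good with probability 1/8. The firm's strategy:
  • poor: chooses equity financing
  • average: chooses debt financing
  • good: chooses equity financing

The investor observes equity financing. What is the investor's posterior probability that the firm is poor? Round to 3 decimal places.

0.667

P(equity financing) = (1/4)·1 + (5/8)·0 + (1/8)·1 = 3/8
P(poor | equity financing) = ((1/4)·1) / (3/8) = (1/4) / (3/8) = 2/3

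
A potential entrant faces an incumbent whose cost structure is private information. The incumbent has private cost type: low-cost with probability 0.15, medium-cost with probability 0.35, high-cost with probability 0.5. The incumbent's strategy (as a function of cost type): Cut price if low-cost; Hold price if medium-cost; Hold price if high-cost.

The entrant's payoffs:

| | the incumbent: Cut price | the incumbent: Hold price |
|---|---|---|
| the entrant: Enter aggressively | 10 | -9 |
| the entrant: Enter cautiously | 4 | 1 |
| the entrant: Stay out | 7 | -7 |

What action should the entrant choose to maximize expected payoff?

Compute the entrant's expected payoff for each action, taking the expectation over the incumbent's type.
E[Enter aggressively] = 0.15·(10) + 0.35·(-9) + 0.5·(-9) = -6.15
E[Enter cautiously] = 0.15·(4) + 0.35·(1) + 0.5·(1) = 1.45
E[Stay out] = 0.15·(7) + 0.35·(-7) + 0.5·(-7) = -4.9
Best response: Enter cautiously (1.45 is the largest).

Enter cautiously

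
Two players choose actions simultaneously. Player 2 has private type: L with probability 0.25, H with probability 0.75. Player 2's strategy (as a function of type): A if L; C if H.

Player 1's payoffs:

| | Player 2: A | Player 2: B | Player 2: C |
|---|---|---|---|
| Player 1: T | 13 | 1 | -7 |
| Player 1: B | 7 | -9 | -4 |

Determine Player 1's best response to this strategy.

B

Compute Player 1's expected payoff for each action, taking the expectation over Player 2's type.
E[T] = 0.25·(13) + 0.75·(-7) = -2
E[B] = 0.25·(7) + 0.75·(-4) = -1.25
Best response: B (-1.25 is the largest).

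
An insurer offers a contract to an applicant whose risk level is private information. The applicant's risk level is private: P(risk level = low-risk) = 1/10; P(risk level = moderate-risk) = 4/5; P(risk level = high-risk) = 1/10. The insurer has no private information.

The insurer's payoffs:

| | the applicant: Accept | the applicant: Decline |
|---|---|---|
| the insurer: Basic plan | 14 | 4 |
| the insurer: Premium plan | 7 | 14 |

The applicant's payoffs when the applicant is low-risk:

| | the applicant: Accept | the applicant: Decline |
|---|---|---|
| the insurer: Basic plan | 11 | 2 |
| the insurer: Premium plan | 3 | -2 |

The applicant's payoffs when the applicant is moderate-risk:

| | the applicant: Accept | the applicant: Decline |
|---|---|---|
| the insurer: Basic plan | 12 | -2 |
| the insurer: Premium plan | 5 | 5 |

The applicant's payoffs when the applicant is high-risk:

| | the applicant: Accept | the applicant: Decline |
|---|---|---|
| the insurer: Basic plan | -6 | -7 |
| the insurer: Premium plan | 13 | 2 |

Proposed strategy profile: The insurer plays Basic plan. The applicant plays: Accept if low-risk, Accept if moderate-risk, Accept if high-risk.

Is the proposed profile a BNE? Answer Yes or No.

Yes

The insurer plays Basic plan: E[Basic plan] = 1/10·(14) + 4/5·(14) + 1/10·(14) = 14; E[Premium plan] = 7. Best-responding. ✓
The applicant (risk level low-risk), facing Basic plan: Accept gives 11, Decline gives 2. Proposed Accept is best. ✓
The applicant (risk level moderate-risk), facing Basic plan: Accept gives 12, Decline gives -2. Proposed Accept is best. ✓
The applicant (risk level high-risk), facing Basic plan: Accept gives -6, Decline gives -7. Proposed Accept is best. ✓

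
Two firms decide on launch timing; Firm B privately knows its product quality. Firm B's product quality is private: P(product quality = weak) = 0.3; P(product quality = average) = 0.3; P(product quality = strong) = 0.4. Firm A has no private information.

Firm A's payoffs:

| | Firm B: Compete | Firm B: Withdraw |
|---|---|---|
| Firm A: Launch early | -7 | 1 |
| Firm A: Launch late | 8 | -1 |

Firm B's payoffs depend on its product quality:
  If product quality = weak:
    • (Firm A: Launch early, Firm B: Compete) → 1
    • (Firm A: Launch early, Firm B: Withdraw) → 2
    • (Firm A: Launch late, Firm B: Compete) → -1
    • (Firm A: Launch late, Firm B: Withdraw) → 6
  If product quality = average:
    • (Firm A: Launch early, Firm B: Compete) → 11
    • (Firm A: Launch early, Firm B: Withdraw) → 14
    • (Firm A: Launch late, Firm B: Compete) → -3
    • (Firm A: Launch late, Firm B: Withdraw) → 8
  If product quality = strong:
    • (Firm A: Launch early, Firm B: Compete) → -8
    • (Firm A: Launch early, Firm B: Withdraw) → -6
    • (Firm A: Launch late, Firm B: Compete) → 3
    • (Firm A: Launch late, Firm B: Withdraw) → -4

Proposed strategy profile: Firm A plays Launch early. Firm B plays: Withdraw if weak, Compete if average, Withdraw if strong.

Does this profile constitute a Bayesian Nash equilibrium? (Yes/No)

A profile is a BNE iff every type of every player is best-responding given beliefs about the other side.
Firm A plays Launch early: E[Launch early] = 0.3·(1) + 0.3·(-7) + 0.4·(1) = -1.4; E[Launch late] = 1.7. Not best-responding. ✗
Firm B (product quality weak), facing Launch early: Compete gives 1, Withdraw gives 2. Proposed Withdraw is best. ✓
Firm B (product quality average), facing Launch early: Compete gives 11, Withdraw gives 14. Proposed Compete is not best — profitable deviation exists. ✗
Firm B (product quality strong), facing Launch early: Compete gives -8, Withdraw gives -6. Proposed Withdraw is best. ✓

No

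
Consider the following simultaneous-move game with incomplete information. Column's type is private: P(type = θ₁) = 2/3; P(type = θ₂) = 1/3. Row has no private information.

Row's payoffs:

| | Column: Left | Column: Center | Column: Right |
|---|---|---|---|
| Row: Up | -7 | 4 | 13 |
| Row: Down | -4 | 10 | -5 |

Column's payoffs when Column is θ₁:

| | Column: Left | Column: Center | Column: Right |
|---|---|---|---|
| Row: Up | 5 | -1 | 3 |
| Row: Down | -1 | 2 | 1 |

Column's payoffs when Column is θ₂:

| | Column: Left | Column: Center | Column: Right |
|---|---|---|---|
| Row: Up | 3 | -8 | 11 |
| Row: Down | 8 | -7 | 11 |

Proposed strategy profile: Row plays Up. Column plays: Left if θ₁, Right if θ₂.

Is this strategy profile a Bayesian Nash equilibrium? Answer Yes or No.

Yes

Row plays Up: E[Up] = 2/3·(-7) + 1/3·(13) = -1/3; E[Down] = -13/3. Best-responding. ✓
Column (type θ₁), facing Up: Left gives 5, Center gives -1, Right gives 3. Proposed Left is best. ✓
Column (type θ₂), facing Up: Left gives 3, Center gives -8, Right gives 11. Proposed Right is best. ✓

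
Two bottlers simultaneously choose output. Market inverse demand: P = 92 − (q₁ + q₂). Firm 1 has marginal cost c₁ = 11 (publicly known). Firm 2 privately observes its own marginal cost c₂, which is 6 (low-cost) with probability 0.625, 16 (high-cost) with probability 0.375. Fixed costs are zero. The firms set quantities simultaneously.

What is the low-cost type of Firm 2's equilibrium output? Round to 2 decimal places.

29.71

Firm 2 with cost c maximizes (92 − (q₁+q₂) − c)·q₂, giving q₂(c) = (92 − c − q₁)/2.
E[c₂] = 0.625·6 + 0.375·16 = 9.75
Firm 1's FOC against E[q₂] yields q₁ = (92 − 2·11 + E[c₂])/3 = (92 − 22 + 9.75)/3 = 26.5833.
q₂(low-cost) = (92 − 6 − 26.5833)/2 = 29.7083.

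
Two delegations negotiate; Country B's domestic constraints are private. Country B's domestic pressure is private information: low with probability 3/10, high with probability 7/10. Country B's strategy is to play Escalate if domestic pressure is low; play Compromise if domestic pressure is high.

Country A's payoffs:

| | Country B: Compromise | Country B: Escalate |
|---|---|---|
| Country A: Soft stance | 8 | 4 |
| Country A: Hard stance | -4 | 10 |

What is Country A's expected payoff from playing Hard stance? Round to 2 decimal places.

0.20

E[Hard stance] = 3/10·10 + 7/10·(-4) = 3 + (-14/5) = 1/5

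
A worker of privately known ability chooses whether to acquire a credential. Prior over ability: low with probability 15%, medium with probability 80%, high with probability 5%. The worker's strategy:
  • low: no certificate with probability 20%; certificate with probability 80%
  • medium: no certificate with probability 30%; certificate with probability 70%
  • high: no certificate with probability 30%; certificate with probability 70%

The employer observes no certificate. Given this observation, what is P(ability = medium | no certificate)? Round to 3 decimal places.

P(no certificate) = 0.15·0.2 + 0.8·0.3 + 0.05·0.3 = 0.285
P(medium | no certificate) = (0.8·0.3) / 0.285 = 0.24 / 0.285 = 0.842105

0.842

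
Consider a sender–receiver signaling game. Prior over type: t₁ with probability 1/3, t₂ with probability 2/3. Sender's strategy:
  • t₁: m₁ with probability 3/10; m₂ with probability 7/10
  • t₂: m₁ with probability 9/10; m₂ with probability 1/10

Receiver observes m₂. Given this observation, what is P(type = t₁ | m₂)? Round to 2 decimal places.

0.78

P(m₂) = (1/3)·(7/10) + (2/3)·(1/10) = 3/10
P(t₁ | m₂) = ((1/3)·(7/10)) / (3/10) = (7/30) / (3/10) = 7/9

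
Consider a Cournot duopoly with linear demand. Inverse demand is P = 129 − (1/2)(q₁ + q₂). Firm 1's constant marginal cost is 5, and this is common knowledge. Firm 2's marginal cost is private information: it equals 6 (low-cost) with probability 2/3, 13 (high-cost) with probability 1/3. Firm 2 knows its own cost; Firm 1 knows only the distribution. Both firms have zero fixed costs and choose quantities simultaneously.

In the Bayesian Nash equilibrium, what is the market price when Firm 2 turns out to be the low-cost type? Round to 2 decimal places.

Type-c best response for Firm 2: q₂(c) = (129 − c) − q₁/2.
Firm 1 maximizes expected profit; its first-order condition is 129 − q₁ − (1/2)E[q₂] − 5 = 0.
Substituting E[q₂] and solving: E[c₂] = 8.33333, so q₁ = (129 − 2·5 + 8.33333)/(3/2) = 84.8889.
q₂(low-cost) = 80.5556, so P = 129 − (1/2)·(84.8889 + 80.5556) = 46.2778.

46.28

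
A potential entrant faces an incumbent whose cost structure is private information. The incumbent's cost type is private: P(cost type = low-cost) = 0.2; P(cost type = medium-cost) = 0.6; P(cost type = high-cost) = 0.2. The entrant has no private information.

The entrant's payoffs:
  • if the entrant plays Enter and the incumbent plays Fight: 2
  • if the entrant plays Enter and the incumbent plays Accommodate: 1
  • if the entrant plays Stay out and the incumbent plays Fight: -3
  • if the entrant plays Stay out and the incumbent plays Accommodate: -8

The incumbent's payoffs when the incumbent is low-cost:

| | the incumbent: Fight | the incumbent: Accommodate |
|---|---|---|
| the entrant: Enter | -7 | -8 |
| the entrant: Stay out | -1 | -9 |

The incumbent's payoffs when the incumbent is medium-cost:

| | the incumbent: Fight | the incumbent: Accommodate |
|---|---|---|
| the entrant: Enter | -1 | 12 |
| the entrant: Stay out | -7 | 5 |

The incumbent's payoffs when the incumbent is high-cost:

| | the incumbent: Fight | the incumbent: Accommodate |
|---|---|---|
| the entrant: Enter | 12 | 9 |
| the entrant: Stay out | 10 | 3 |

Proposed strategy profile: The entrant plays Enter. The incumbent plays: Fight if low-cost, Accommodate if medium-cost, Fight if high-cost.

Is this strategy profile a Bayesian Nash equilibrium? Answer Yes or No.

Yes

A profile is a BNE iff every type of every player is best-responding given beliefs about the other side.
The entrant plays Enter: E[Enter] = 0.2·(2) + 0.6·(1) + 0.2·(2) = 1.4; E[Stay out] = -6. Best-responding. ✓
The incumbent (cost type low-cost), facing Enter: Fight gives -7, Accommodate gives -8. Proposed Fight is best. ✓
The incumbent (cost type medium-cost), facing Enter: Fight gives -1, Accommodate gives 12. Proposed Accommodate is best. ✓
The incumbent (cost type high-cost), facing Enter: Fight gives 12, Accommodate gives 9. Proposed Fight is best. ✓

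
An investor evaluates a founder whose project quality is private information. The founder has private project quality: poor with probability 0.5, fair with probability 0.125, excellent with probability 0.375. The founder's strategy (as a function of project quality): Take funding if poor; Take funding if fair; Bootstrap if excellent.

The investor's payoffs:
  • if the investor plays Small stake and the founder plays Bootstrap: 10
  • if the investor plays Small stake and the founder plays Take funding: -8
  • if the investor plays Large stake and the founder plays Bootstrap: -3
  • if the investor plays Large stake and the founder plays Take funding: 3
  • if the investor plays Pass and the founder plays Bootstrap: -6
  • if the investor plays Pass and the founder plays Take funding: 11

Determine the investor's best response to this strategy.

E[Small stake] = 0.5·(-8) + 0.125·(-8) + 0.375·(10) = -1.25
E[Large stake] = 0.5·(3) + 0.125·(3) + 0.375·(-3) = 0.75
E[Pass] = 0.5·(11) + 0.125·(11) + 0.375·(-6) = 4.625
Best response: Pass (4.625 is the largest).

Pass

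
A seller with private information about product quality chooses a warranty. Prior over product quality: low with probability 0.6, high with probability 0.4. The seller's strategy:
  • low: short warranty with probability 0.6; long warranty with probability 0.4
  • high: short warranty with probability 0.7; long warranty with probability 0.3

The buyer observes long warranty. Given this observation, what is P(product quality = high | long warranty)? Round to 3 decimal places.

0.333

Apply Bayes' rule using the sender's strategy as the likelihood.
P(long warranty) = 0.6·0.4 + 0.4·0.3 = 0.36
P(high | long warranty) = (0.4·0.3) / 0.36 = 0.12 / 0.36 = 0.333333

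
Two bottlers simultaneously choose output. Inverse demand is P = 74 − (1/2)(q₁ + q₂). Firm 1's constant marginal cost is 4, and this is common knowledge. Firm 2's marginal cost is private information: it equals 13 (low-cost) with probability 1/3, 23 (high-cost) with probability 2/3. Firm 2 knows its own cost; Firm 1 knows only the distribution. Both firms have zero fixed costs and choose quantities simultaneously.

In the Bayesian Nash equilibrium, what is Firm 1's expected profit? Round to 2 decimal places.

1630.84

Firm 2 with cost c maximizes (74 − (1/2)(q₁+q₂) − c)·q₂, giving q₂(c) = (74 − c − (1/2)q₁).
E[c₂] = 1/3·13 + 2/3·23 = 19.6667
Firm 1's FOC against E[q₂] yields q₁ = (74 − 2·4 + E[c₂])/(3/2) = (74 − 8 + 19.6667)/(3/2) = 57.1111.
E[P] = 74 − (1/2)·(q₁ + E[q₂]) = 32.5556; Firm 1's expected profit = (E[P] − 4)·q₁ = (32.5556 − 4)·57.1111 = 1630.84.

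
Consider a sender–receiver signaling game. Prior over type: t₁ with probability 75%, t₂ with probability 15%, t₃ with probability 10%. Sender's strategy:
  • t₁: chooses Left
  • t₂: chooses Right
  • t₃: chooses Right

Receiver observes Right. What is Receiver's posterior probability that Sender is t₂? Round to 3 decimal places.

0.600

P(Right) = 0.75·0 + 0.15·1 + 0.1·1 = 0.25
P(t₂ | Right) = (0.15·1) / 0.25 = 0.15 / 0.25 = 0.6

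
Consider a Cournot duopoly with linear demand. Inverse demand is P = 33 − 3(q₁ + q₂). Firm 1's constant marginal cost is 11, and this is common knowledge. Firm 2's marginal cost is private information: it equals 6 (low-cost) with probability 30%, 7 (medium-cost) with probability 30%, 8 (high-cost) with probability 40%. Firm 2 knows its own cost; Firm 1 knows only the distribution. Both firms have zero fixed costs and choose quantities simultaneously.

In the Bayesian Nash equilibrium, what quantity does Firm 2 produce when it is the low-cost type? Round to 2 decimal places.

3.49

Type-c best response for Firm 2: q₂(c) = (33 − c)/6 − q₁/2.
Firm 1 maximizes expected profit; its first-order condition is 33 − 6q₁ − 3E[q₂] − 11 = 0.
Substituting E[q₂] and solving: E[c₂] = 7.1, so q₁ = (33 − 2·11 + 7.1)/9 = 2.01111.
q₂(low-cost) = (33 − 6 − 3·2.01111)/6 = 3.49444.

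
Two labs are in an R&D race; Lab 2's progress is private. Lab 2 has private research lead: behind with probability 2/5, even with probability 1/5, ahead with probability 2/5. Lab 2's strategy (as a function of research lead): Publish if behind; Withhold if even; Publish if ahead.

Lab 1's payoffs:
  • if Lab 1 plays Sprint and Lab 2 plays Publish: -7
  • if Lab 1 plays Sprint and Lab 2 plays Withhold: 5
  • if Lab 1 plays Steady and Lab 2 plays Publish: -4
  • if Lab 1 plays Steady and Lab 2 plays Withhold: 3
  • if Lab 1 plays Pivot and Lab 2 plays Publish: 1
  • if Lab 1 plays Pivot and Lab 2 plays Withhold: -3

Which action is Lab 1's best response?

E[Sprint] = 2/5·(-7) + 1/5·(5) + 2/5·(-7) = -23/5
E[Steady] = 2/5·(-4) + 1/5·(3) + 2/5·(-4) = -13/5
E[Pivot] = 2/5·(1) + 1/5·(-3) + 2/5·(1) = 1/5
Best response: Pivot (1/5 is the largest).

Pivot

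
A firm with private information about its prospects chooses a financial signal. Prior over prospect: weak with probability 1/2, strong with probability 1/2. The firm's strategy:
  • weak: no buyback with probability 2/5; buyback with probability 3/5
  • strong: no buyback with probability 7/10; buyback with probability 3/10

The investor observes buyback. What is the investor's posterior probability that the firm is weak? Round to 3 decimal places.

0.667

P(buyback) = (1/2)·(3/5) + (1/2)·(3/10) = 9/20
P(weak | buyback) = ((1/2)·(3/5)) / (9/20) = (3/10) / (9/20) = 2/3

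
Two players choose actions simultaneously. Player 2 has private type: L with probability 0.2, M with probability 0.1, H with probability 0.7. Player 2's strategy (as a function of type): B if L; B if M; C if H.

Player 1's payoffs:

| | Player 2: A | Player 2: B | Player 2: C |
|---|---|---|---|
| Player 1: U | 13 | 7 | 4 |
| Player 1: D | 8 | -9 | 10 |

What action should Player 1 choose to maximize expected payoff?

E[U] = 0.2·(7) + 0.1·(7) + 0.7·(4) = 4.9
E[D] = 0.2·(-9) + 0.1·(-9) + 0.7·(10) = 4.3
Best response: U (4.9 is the largest).

U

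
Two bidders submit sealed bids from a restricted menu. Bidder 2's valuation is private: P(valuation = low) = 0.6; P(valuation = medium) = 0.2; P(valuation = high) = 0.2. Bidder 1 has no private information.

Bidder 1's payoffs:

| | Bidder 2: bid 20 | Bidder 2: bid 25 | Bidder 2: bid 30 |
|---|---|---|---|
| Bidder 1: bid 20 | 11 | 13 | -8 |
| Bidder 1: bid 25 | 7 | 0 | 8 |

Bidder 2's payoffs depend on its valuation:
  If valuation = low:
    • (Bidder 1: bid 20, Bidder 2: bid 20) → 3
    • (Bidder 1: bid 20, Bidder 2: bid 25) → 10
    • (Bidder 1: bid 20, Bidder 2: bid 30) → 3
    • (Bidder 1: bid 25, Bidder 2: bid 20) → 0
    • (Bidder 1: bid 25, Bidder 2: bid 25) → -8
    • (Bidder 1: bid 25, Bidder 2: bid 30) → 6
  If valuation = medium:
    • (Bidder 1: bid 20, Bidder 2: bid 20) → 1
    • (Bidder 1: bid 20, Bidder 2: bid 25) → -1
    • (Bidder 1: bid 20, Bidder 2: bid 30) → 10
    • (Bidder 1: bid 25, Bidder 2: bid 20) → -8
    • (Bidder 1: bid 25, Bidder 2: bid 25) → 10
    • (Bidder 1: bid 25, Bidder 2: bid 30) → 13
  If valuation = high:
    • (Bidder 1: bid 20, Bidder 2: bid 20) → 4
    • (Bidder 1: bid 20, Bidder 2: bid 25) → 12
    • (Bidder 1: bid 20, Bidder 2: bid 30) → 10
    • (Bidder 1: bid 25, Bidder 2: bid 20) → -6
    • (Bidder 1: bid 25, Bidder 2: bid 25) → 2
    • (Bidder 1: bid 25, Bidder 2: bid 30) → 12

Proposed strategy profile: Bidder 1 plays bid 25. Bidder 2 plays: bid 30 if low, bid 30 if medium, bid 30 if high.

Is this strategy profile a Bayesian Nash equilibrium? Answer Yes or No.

Yes

Bidder 1 plays bid 25: E[bid 25] = 0.6·(8) + 0.2·(8) + 0.2·(8) = 8; E[bid 20] = -8. Best-responding. ✓
Bidder 2 (valuation low), facing bid 25: bid 20 gives 0, bid 25 gives -8, bid 30 gives 6. Proposed bid 30 is best. ✓
Bidder 2 (valuation medium), facing bid 25: bid 20 gives -8, bid 25 gives 10, bid 30 gives 13. Proposed bid 30 is best. ✓
Bidder 2 (valuation high), facing bid 25: bid 20 gives -6, bid 25 gives 2, bid 30 gives 12. Proposed bid 30 is best. ✓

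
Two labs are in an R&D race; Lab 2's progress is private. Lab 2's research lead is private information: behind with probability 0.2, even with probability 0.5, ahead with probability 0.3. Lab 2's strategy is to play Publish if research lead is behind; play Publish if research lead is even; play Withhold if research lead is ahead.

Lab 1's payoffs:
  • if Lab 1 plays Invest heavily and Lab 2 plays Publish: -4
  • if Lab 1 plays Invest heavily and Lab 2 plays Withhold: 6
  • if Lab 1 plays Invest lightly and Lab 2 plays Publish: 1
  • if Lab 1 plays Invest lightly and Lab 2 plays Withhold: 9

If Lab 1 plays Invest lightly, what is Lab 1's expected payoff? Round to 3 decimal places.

3.400

E[Invest lightly] = 0.2·1 + 0.5·1 + 0.3·9 = 0.2 + 0.5 + 2.7 = 3.4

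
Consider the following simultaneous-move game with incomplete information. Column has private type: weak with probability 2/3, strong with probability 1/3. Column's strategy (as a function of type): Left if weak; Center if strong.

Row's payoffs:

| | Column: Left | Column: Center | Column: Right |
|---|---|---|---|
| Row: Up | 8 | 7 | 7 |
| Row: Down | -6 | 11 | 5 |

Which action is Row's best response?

Up

E[Up] = 2/3·(8) + 1/3·(7) = 23/3
E[Down] = 2/3·(-6) + 1/3·(11) = -1/3
Best response: Up (23/3 is the largest).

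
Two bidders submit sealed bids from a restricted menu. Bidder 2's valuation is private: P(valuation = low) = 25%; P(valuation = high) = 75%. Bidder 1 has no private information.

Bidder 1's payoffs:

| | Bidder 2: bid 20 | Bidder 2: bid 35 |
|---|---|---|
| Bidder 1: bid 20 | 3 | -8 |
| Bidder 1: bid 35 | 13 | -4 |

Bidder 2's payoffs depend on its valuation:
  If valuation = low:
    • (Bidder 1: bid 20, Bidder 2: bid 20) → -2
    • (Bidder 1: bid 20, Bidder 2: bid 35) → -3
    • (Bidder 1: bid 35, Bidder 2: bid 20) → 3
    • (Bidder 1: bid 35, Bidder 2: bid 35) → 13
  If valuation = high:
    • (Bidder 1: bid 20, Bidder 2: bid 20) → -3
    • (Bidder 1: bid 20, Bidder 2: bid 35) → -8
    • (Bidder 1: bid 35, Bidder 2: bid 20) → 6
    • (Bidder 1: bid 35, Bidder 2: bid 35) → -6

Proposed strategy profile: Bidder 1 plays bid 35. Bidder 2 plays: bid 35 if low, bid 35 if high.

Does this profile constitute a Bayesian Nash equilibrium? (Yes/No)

No

A profile is a BNE iff every type of every player is best-responding given beliefs about the other side.
Bidder 1 plays bid 35: E[bid 35] = 0.25·(-4) + 0.75·(-4) = -4; E[bid 20] = -8. Best-responding. ✓
Bidder 2 (valuation low), facing bid 35: bid 20 gives 3, bid 35 gives 13. Proposed bid 35 is best. ✓
Bidder 2 (valuation high), facing bid 35: bid 20 gives 6, bid 35 gives -6. Proposed bid 35 is not best — profitable deviation exists. ✗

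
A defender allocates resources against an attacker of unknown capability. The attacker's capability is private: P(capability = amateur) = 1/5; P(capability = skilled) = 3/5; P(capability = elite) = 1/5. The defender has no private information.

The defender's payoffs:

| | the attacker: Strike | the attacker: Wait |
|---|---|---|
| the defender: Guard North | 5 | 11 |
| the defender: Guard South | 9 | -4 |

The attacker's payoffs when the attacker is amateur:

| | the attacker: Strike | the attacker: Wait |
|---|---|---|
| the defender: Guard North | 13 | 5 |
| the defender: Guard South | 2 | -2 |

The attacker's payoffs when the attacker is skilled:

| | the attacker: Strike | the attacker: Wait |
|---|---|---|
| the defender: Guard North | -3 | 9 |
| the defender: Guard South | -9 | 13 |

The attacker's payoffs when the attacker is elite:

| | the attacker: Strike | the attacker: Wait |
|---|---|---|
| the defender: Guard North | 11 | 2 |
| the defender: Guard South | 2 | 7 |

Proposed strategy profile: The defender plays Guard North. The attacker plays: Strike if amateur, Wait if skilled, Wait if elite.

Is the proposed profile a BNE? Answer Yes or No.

The defender plays Guard North: E[Guard North] = 1/5·(5) + 3/5·(11) + 1/5·(11) = 49/5; E[Guard South] = -7/5. Best-responding. ✓
The attacker (capability amateur), facing Guard North: Strike gives 13, Wait gives 5. Proposed Strike is best. ✓
The attacker (capability skilled), facing Guard North: Strike gives -3, Wait gives 9. Proposed Wait is best. ✓
The attacker (capability elite), facing Guard North: Strike gives 11, Wait gives 2. Proposed Wait is not best — profitable deviation exists. ✗

No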